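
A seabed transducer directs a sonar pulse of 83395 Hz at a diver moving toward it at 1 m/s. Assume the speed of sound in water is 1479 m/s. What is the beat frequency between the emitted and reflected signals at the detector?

At the diver (a moving observer), f₁ = f₀ · (v + u)/v = 83395 × 1480/1479 ≈ 83451.4 Hz.
On reflection it acts as a source moving toward the stationary detector: f₂ = f₁ · v/(v − u) = 83451.4 × 1479/1478 ≈ 83507.8 Hz.
Equivalently f₂ = f₀ · (v + u)/(v − u).
Beat frequency: |f₂ − f₀| = 2u·f₀/(v − u) = 2 × 1 × 83395/1478 ≈ 113 Hz.

113 Hz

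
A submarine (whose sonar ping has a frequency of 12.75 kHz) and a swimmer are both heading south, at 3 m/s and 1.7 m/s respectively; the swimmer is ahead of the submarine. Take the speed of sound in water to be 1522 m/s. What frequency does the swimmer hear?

12.76 kHz

The swimmer is ahead, so the submarine is moving toward it while the swimmer is moving away from the submarine.
General Doppler shift: f' = f · (v − v_o)/(v − v_s).
f' = 12.75 × (1522 − 1.7)/(1522 − 3) = 12.75 × 1520.3/1519 ≈ 12.76 kHz.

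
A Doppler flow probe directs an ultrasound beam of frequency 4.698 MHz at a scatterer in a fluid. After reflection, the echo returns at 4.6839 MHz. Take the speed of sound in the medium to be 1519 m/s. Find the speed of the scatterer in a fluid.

Double Doppler shift off a moving reflector: f₂ = f₀ · (v + u)/(v − u) (u > 0 toward emitter).
Rearranging, u = v · (f₂ − f₀)/(f₂ + f₀) = 1519 × -0.0141/9.3819 ≈ -2.28 m/s.
So the scatterer in a fluid is moving at 2.28 m/s away from the emitter.

2.28 m/s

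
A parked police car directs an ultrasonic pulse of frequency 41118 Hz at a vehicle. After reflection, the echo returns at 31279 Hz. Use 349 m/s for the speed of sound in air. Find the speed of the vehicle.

47 m/s

Double Doppler shift off a moving reflector: f₂ = f₀ · (v + u)/(v − u) (u > 0 toward emitter).
Rearranging, u = v · (f₂ − f₀)/(f₂ + f₀) = 349 × -9839/72397 ≈ -47 m/s.
So the vehicle is moving at 47 m/s away from the emitter.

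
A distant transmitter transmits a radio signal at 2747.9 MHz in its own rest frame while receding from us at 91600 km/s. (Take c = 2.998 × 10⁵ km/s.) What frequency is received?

2004.2 MHz

β = v/c = 91600/299800 = 0.3055.
Relativistic Doppler for frequency: f' = f₀ · √((1 − β)/(1 + β)).
f' = 2747.9 × √(0.6945/1.3055) = 2747.9 × 0.72934 ≈ 2004.2 MHz.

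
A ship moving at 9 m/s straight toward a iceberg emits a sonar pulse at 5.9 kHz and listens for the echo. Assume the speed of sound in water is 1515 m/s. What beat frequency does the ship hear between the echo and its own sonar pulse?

The iceberg receives the sound from a moving source: f₁ = f₀ · v/(v − v_e) = 5.9 × 1515/1506 ≈ 5.9353 kHz.
On the return leg the ship is a moving observer: f₂ = f₁ · (v + v_e)/v = 5.9353 × 1524/1515 ≈ 5.9705 kHz.
Equivalently f₂ = f₀ · (v + v_e)/(v − v_e).
Beat against the emitted tone (with f₀ = 5900 Hz): |f₂ − f₀| = 2v_e·f₀/(v − v_e) = 2 × 9 × 5900/1506 ≈ 71 Hz.

71 Hz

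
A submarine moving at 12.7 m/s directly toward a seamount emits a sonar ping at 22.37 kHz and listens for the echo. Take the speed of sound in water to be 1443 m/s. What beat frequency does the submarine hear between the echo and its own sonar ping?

397 Hz

The seamount receives the sound from a moving source: f₁ = f₀ · v/(v − v_e) = 22.37 × 1443/1430.3 ≈ 22.569 kHz.
On the return leg the submarine is a moving observer: f₂ = f₁ · (v + v_e)/v = 22.569 × 1455.7/1443 ≈ 22.767 kHz.
Equivalently f₂ = f₀ · (v + v_e)/(v − v_e).
Beat against the emitted tone (with f₀ = 22370 Hz): |f₂ − f₀| = 2v_e·f₀/(v − v_e) = 2 × 12.7 × 22370/1430.3 ≈ 397 Hz.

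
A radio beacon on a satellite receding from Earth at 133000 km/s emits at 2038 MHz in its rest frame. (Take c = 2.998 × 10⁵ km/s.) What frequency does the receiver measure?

β = v/c = 133000/299800 = 0.4436.
Relativistic Doppler for frequency: f' = f₀ · √((1 − β)/(1 + β)).
f' = 2038 × √(0.5564/1.4436) = 2038 × 0.62080 ≈ 1265.2 MHz.

1265.2 MHz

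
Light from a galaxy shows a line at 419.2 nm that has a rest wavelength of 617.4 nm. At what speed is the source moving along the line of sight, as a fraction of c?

0.369c

λ'/λ₀ = 0.6790 < 1 (blueshift), so the source is approaching.
λ'/λ₀ = √((1 − β)/(1 + β)) for an approaching source ⇒ β = (1 − r²)/(1 + r²) with r = λ'/λ₀.
β = (1 − 0.4610)/(1 + 0.4610) ≈ 0.369.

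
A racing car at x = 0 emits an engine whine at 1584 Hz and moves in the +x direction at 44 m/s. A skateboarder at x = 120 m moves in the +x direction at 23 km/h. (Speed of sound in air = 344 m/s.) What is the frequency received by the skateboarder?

1783 Hz

23 km/h = 6.389 m/s.
The observer lies on the +x side, so the source is heading toward the observer and the observer is heading away from the source.
General Doppler shift: f' = f · (v − v_o)/(v − v_s).
f' = 1584 × (344 − 6.389)/(344 − 44) = 1584 × 337.61/300 ≈ 1783 Hz.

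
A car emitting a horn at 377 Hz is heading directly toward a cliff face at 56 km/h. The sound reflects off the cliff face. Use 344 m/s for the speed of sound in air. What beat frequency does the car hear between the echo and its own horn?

56 km/h = 15.56 m/s.
The cliff face receives the sound from a moving source: f₁ = f₀ · v/(v − v_e) = 377 × 344/328.44 ≈ 394.9 Hz.
On the return leg the car is a moving observer: f₂ = f₁ · (v + v_e)/v = 394.9 × 359.56/344 ≈ 412.7 Hz.
Beat against the emitted tone: |f₂ − f₀| = 2v_e·f₀/(v − v_e) = 2 × 15.56 × 377/328.44 ≈ 35.7 Hz.

35.7 Hz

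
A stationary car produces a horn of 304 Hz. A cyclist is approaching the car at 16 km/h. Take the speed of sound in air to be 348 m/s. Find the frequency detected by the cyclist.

308 Hz

16 km/h = 4.444 m/s.
Only the observer moves, toward the source, so f' = f · (v + v_o)/v.
f' = 304 × (348 + 4.444)/348 = 304 × 352.44/348 ≈ 308 Hz.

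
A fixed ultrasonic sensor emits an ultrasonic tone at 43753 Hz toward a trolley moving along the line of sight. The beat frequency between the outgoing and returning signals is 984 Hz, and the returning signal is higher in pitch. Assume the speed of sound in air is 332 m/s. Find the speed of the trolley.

Double Doppler shift off a moving reflector: f₂ = f₀ · (v + u)/(v − u) (u > 0 toward emitter).
Returning signal is higher, so f₂ = f₀ + Δf = 43753 + 984 = 44737 Hz.
Rearranging, u = v · (f₂ − f₀)/(f₂ + f₀) = 332 × 984/88490 ≈ 3.7 m/s.
So the trolley is moving at 3.7 m/s toward the emitter.

3.7 m/s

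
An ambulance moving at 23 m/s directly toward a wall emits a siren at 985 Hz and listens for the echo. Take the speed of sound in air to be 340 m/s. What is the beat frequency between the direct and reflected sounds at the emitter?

143 Hz

The wall receives the sound from a moving source: f₁ = f₀ · v/(v − v_e) = 985 × 340/317 ≈ 1056.5 Hz.
On the return leg the ambulance is a moving observer: f₂ = f₁ · (v + v_e)/v = 1056.5 × 363/340 ≈ 1127.9 Hz.
Beat against the emitted tone: |f₂ − f₀| = 2v_e·f₀/(v − v_e) = 2 × 23 × 985/317 ≈ 143 Hz.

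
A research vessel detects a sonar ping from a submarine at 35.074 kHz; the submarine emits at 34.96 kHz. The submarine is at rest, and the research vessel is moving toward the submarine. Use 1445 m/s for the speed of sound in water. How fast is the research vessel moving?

4.7 m/s

f' = f · (v + v_o)/v ⇒ v_o = v · |f'/f − 1|.
v_o = 1445 × |35.074/34.96 − 1| = 1445 × 0.003261 ≈ 4.7 m/s.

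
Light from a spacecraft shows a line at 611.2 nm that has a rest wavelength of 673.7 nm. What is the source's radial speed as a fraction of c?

0.097

λ'/λ₀ = 0.9072 < 1 (blueshift), so the source is approaching.
λ'/λ₀ = √((1 − β)/(1 + β)) for an approaching source ⇒ β = (1 − r²)/(1 + r²) with r = λ'/λ₀.
β = (1 − 0.8231)/(1 + 0.8231) ≈ 0.097.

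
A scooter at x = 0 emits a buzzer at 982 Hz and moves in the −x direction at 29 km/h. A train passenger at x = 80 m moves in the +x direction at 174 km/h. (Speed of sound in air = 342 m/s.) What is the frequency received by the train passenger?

29 km/h = 8.056 m/s; 174 km/h = 48.33 m/s.
The observer lies on the +x side, so the source is heading away from the observer and the observer is heading away from the source.
General Doppler shift: f' = f · (v − v_o)/(v + v_s).
f' = 982 × (342 − 48.33)/(342 + 8.056) = 982 × 293.67/350.06 ≈ 824 Hz.

824 Hz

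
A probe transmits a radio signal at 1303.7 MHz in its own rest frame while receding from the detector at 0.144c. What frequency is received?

1127.7 MHz

Relativistic Doppler for frequency: f' = f₀ · √((1 − β)/(1 + β)).
f' = 1303.7 × √(0.8560/1.1440) = 1303.7 × 0.86502 ≈ 1127.7 MHz.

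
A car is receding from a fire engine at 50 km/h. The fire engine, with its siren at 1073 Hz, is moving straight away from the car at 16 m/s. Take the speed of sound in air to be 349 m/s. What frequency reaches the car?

50 km/h = 13.89 m/s.
Both move, so f' = f · (v − v_o)/(v + v_s).
f' = 1073 × (349 − 13.89)/(349 + 16) = 1073 × 335.11/365 ≈ 985 Hz.

985 Hz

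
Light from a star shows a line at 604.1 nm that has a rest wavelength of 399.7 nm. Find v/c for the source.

0.391c

λ'/λ₀ = 1.5114 > 1 (redshift), so the source is receding.
λ'/λ₀ = √((1 + β)/(1 − β)) for a receding source ⇒ β = (r² − 1)/(r² + 1) with r = λ'/λ₀.
β = (2.2843 − 1)/(2.2843 + 1) ≈ 0.391.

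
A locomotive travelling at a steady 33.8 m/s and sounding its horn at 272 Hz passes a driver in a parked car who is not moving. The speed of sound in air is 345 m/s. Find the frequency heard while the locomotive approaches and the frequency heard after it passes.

302 Hz approaching; 248 Hz receding

Approaching: f₁ = f · v/(v − v_s) = 272 × 345/311.2 ≈ 302 Hz.
Receding: f₂ = f · v/(v + v_s) = 272 × 345/378.8 ≈ 248 Hz.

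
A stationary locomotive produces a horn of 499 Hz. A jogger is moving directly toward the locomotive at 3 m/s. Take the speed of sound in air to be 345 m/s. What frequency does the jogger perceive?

Moving observer, stationary source: f' = f · (v + v_o)/v.
f' = 499 × (345 + 3)/345 = 499 × 348/345 ≈ 503 Hz.

503 Hz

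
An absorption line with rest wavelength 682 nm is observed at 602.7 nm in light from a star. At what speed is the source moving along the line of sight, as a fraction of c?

0.123c

λ'/λ₀ = 0.8837 < 1 (blueshift), so the source is approaching.
λ'/λ₀ = √((1 − β)/(1 + β)) for an approaching source ⇒ β = (1 − r²)/(1 + r²) with r = λ'/λ₀.
β = (1 − 0.7810)/(1 + 0.7810) ≈ 0.123.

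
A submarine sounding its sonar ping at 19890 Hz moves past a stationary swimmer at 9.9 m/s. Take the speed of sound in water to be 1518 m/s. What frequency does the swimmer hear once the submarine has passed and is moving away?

19761 Hz

Receding: f₂ = f · v/(v + v_s) = 19890 × 1518/1527.9 ≈ 19761 Hz.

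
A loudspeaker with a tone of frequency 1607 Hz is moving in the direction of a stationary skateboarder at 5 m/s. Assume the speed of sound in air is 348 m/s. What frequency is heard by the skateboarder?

1630 Hz

With the source moving toward a stationary observer, f' = f · v/(v − v_s).
f' = 1607 × 348/(348 − 5) = 1607 × 348/343 ≈ 1630 Hz.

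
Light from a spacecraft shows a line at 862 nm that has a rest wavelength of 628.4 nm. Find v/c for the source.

0.306c

λ'/λ₀ = 1.3717 > 1 (redshift), so the source is receding.
λ'/λ₀ = √((1 + β)/(1 − β)) for a receding source ⇒ β = (r² − 1)/(r² + 1) with r = λ'/λ₀.
β = (1.8817 − 1)/(1.8817 + 1) ≈ 0.306.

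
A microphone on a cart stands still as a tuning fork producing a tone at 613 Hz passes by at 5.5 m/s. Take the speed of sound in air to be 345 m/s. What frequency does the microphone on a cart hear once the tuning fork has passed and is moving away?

603 Hz

Receding: f₂ = f · v/(v + v_s) = 613 × 345/350.5 ≈ 603 Hz.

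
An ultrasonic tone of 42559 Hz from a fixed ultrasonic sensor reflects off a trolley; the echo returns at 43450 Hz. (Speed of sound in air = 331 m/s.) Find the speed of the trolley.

3.4 m/s

Double Doppler shift off a moving reflector: f₂ = f₀ · (v + u)/(v − u) (u > 0 toward emitter).
Rearranging, u = v · (f₂ − f₀)/(f₂ + f₀) = 331 × 891/86009 ≈ 3.4 m/s.
So the trolley is moving at 3.4 m/s toward the emitter.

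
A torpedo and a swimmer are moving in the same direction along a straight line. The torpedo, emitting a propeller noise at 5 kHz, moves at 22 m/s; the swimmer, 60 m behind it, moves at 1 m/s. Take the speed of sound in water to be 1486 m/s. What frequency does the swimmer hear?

4.93 kHz

The swimmer is behind, so the torpedo is moving away from it while the swimmer is moving toward the torpedo.
With source receding and observer approaching, f' = f · (v + v_o)/(v + v_s).
f' = 5 × (1486 + 1)/(1486 + 22) = 5 × 1487/1508 ≈ 4.93 kHz.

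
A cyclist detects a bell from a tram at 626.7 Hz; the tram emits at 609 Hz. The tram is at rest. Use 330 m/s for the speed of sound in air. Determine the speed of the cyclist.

f' > f, so the cyclist is approaching.
f' = f · (v + v_o)/v ⇒ v_o = v · |f'/f − 1|.
v_o = 330 × |626.7/609 − 1| = 330 × 0.02906 ≈ 9.6 m/s.

9.6 m/s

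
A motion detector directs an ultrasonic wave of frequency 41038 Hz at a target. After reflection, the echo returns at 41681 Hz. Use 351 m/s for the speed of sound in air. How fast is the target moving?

Double Doppler shift off a moving reflector: f₂ = f₀ · (v + u)/(v − u) (u > 0 toward emitter).
Rearranging, u = v · (f₂ − f₀)/(f₂ + f₀) = 351 × 643/82719 ≈ 2.73 m/s.
So the target is moving at 2.73 m/s toward the emitter.

2.73 m/s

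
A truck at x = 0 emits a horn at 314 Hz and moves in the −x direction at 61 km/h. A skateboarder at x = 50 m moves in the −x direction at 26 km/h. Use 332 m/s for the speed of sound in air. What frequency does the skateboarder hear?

61 km/h = 16.94 m/s; 26 km/h = 7.222 m/s.
The observer lies on the +x side, so the source is heading away from the observer and the observer is heading toward the source.
Both move, so f' = f · (v + v_o)/(v + v_s).
f' = 314 × (332 + 7.222)/(332 + 16.94) = 314 × 339.22/348.94 ≈ 305 Hz.

305 Hz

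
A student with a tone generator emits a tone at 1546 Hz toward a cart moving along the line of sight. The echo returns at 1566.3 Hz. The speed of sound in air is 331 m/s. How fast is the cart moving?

2.16 m/s

Double Doppler shift off a moving reflector: f₂ = f₀ · (v + u)/(v − u) (u > 0 toward emitter).
Rearranging, u = v · (f₂ − f₀)/(f₂ + f₀) = 331 × 20.3/3112.3 ≈ 2.16 m/s.
So the cart is moving at 2.16 m/s toward the emitter.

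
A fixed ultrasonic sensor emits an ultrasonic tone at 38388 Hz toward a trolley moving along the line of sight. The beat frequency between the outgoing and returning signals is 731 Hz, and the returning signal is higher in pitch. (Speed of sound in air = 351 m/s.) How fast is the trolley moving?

3.3 m/s

Double Doppler shift off a moving reflector: f₂ = f₀ · (v + u)/(v − u) (u > 0 toward emitter).
Returning signal is higher, so f₂ = f₀ + Δf = 38388 + 731 = 39119 Hz.
Rearranging, u = v · (f₂ − f₀)/(f₂ + f₀) = 351 × 731/77507 ≈ 3.3 m/s.
So the trolley is moving at 3.3 m/s toward the emitter.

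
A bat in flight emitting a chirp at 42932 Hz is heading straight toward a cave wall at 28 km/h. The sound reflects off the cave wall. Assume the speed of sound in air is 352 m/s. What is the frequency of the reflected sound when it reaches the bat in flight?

44872 Hz

28 km/h = 7.778 m/s.
The cave wall receives the sound from a moving source: f₁ = f₀ · v/(v − v_e) = 42932 × 352/344.22 ≈ 43902 Hz.
On the return leg the bat in flight is a moving observer: f₂ = f₁ · (v + v_e)/v = 43902 × 359.78/352 ≈ 44872 Hz.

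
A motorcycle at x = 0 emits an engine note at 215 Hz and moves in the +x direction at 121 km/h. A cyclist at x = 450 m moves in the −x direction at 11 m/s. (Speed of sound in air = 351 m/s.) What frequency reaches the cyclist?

245 Hz

121 km/h = 33.61 m/s.
The observer lies on the +x side, so the source is heading toward the observer and the observer is heading toward the source.
General Doppler shift: f' = f · (v + v_o)/(v − v_s).
f' = 215 × (351 + 11)/(351 − 33.61) = 215 × 362/317.39 ≈ 245 Hz.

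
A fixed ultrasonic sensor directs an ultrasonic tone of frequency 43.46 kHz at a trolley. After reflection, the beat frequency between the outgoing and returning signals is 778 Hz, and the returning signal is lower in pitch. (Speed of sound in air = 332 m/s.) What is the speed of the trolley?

Double Doppler shift off a moving reflector: f₂ = f₀ · (v + u)/(v − u) (u > 0 toward emitter).
Returning signal is lower, so f₂ = f₀ − Δf = 43460 − 778 = 42682 Hz.
Rearranging, u = v · (f₂ − f₀)/(f₂ + f₀) = 332 × -778/86142 ≈ -3.00 m/s.
So the trolley is moving at 3.00 m/s away from the emitter.

3.00 m/s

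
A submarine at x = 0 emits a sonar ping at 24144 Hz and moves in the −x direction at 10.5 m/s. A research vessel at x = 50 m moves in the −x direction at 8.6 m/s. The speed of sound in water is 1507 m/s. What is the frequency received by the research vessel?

The observer lies on the +x side, so the source is heading away from the observer and the observer is heading toward the source.
Both move, so f' = f · (v + v_o)/(v + v_s).
f' = 24144 × (1507 + 8.6)/(1507 + 10.5) = 24144 × 1515.6/1517.5 ≈ 24114 Hz.

24114 Hz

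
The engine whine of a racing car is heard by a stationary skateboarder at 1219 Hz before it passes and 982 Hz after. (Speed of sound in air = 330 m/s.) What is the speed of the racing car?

36 m/s

f₁/f₂ = (v + v_s)/(v − v_s), so v_s = v · (f₁ − f₂)/(f₁ + f₂).
v_s = 330 × (1219 − 982)/(1219 + 982) = 330 × 237/2201 ≈ 36 m/s.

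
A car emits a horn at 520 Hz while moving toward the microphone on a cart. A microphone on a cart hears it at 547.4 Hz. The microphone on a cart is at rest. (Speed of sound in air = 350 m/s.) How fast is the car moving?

17.5 m/s

f' = f · v/(v − v_s) ⇒ v_s = v · |1 − f/f'|.
v_s = 350 × |1 − 520/547.4| = 350 × 0.05005 ≈ 17.5 m/s.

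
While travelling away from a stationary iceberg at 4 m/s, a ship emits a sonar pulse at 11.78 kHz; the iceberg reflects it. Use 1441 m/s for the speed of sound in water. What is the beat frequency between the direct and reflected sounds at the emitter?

65 Hz

The iceberg receives the sound from a moving source: f₁ = f₀ · v/(v + v_e) = 11.78 × 1441/1445 ≈ 11.7474 kHz.
On the return leg the ship is a moving observer: f₂ = f₁ · (v − v_e)/v = 11.7474 × 1437/1441 ≈ 11.7148 kHz.
Equivalently f₂ = f₀ · (v − v_e)/(v + v_e).
Beat against the emitted tone (with f₀ = 11780 Hz): |f₂ − f₀| = 2v_e·f₀/(v + v_e) = 2 × 4 × 11780/1445 ≈ 65 Hz.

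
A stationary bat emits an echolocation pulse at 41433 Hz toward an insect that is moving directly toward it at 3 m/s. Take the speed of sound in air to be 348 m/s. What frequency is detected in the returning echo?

At the insect (a moving observer), f₁ = f₀ · (v + u)/v = 41433 × 351/348 ≈ 41790 Hz.
The reflection then acts as a moving source: f₂ = f₁ · v/(v − u) ≈ 42154 Hz.
Equivalently f₂ = f₀ · (v + u)/(v − u).

42154 Hz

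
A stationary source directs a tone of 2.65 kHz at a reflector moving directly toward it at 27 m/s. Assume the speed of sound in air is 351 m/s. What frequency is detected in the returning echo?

At the reflector (a moving observer), f₁ = f₀ · (v + u)/v = 2.65 × 378/351 ≈ 2.85 kHz.
On reflection it acts as a source moving toward the stationary detector: f₂ = f₁ · v/(v − u) = 2.85 × 351/324 ≈ 3.09 kHz.

3.09 kHz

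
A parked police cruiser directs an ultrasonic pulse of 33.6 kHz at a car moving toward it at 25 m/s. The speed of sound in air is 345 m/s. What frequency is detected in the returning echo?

The car first receives the wave as a moving observer: f₁ = f₀ · (v + u)/v = 33.6 × (345 + 25)/345 ≈ 36.0 kHz.
The reflection then acts as a moving source: f₂ = f₁ · v/(v − u) ≈ 38.9 kHz.

38.9 kHz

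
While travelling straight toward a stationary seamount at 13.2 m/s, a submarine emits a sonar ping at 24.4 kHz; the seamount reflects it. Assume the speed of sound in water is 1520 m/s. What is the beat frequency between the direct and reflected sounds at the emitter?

428 Hz

The seamount receives the sound from a moving source: f₁ = f₀ · v/(v − v_e) = 24.4 × 1520/1506.8 ≈ 24.614 kHz.
On the return leg the submarine is a moving observer: f₂ = f₁ · (v + v_e)/v = 24.614 × 1533.2/1520 ≈ 24.828 kHz.
Beat against the emitted tone (with f₀ = 24400 Hz): |f₂ − f₀| = 2v_e·f₀/(v − v_e) = 2 × 13.2 × 24400/1506.8 ≈ 428 Hz.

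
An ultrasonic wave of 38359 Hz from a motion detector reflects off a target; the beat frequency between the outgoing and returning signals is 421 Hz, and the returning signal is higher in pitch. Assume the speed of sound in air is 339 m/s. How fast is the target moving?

Double Doppler shift off a moving reflector: f₂ = f₀ · (v + u)/(v − u) (u > 0 toward emitter).
Returning signal is higher, so f₂ = f₀ + Δf = 38359 + 421 = 38780 Hz.
Rearranging, u = v · (f₂ − f₀)/(f₂ + f₀) = 339 × 421/77139 ≈ 1.85 m/s.
So the target is moving at 1.85 m/s toward the emitter.

1.85 m/s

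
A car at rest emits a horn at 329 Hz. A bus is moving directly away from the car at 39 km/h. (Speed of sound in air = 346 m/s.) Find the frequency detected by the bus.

39 km/h = 10.83 m/s.
Moving observer, stationary source: f' = f · (v − v_o)/v.
f' = 329 × (346 − 10.83)/346 = 329 × 335.17/346 ≈ 319 Hz.

319 Hz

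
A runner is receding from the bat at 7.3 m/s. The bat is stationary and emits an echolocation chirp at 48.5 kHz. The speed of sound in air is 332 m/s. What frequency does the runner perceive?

47.4 kHz

Moving observer, stationary source: f' = f · (v − v_o)/v.
f' = 48.5 × (332 − 7.3)/332 = 48.5 × 324.7/332 ≈ 47.4 kHz.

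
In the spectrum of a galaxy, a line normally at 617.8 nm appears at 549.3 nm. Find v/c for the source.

0.117c

λ'/λ₀ = 0.8891 < 1 (blueshift), so the source is approaching.
λ'/λ₀ = √((1 − β)/(1 + β)) for an approaching source ⇒ β = (1 − r²)/(1 + r²) with r = λ'/λ₀.
β = (1 − 0.7905)/(1 + 0.7905) ≈ 0.117.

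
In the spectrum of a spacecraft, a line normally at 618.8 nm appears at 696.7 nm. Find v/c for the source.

0.118c

λ'/λ₀ = 1.1259 > 1 (redshift), so the source is receding.
λ'/λ₀ = √((1 + β)/(1 − β)) for a receding source ⇒ β = (r² − 1)/(r² + 1) with r = λ'/λ₀.
β = (1.2676 − 1)/(1.2676 + 1) ≈ 0.118.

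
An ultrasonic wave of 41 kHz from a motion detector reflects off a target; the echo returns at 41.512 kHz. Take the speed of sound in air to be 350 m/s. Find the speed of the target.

2.17 m/s

Double Doppler shift off a moving reflector: f₂ = f₀ · (v + u)/(v − u) (u > 0 toward emitter).
Rearranging, u = v · (f₂ − f₀)/(f₂ + f₀) = 350 × 0.512/82.512 ≈ 2.17 m/s.
So the target is moving at 2.17 m/s toward the emitter.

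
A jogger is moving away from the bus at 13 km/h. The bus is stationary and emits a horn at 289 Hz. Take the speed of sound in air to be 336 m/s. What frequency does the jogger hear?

286 Hz

13 km/h = 3.611 m/s.
Only the observer moves, away from the source, so f' = f · (v − v_o)/v.
f' = 289 × (336 − 3.611)/336 = 289 × 332.39/336 ≈ 286 Hz.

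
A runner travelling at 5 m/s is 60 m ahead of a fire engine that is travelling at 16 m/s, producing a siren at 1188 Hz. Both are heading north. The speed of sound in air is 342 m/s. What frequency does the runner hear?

The runner is ahead, so the fire engine is moving toward it while the runner is moving away from the fire engine.
Both move, so f' = f · (v − v_o)/(v − v_s).
f' = 1188 × (342 − 5)/(342 − 16) = 1188 × 337/326 ≈ 1228 Hz.

1228 Hz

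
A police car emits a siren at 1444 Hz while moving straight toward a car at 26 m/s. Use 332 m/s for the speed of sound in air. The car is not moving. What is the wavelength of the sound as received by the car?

21.2 cm

Only the source moves, toward the listener, so f' = f · v/(v − v_s).
f' = 1444 × 332/(332 − 26) ≈ 1567 Hz.
λ' = v/f' = 332/1566.69 ≈ 21.2 cm.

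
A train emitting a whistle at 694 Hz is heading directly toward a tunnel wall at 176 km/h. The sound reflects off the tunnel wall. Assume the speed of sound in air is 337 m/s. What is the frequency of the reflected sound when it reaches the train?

176 km/h = 48.89 m/s.
The tunnel wall receives the sound from a moving source: f₁ = f₀ · v/(v − v_e) = 694 × 337/288.11 ≈ 812 Hz.
On the return leg the train is a moving observer: f₂ = f₁ · (v + v_e)/v = 812 × 385.89/337 ≈ 930 Hz.
Equivalently f₂ = f₀ · (v + v_e)/(v − v_e).

930 Hz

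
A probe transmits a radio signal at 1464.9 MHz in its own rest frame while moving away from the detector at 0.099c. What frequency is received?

Relativistic Doppler for frequency: f' = f₀ · √((1 − β)/(1 + β)).
f' = 1464.9 × √(0.9010/1.0990) = 1464.9 × 0.90545 ≈ 1326.4 MHz.

1326.4 MHz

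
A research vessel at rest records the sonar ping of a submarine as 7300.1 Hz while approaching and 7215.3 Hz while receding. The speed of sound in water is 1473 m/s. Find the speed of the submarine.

8.6 m/s

f₁/f₂ = (v + v_s)/(v − v_s), so v_s = v · (f₁ − f₂)/(f₁ + f₂).
v_s = 1473 × (7300.1 − 7215.3)/(7300.1 + 7215.3) = 1473 × 84.8/14515.4 ≈ 8.6 m/s.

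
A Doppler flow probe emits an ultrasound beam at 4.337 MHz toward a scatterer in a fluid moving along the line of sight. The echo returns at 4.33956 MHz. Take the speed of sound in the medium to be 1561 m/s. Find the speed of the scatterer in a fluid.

0.46 m/s

Double Doppler shift off a moving reflector: f₂ = f₀ · (v + u)/(v − u) (u > 0 toward emitter).
Rearranging, u = v · (f₂ − f₀)/(f₂ + f₀) = 1561 × 0.00256/8.67656 ≈ 0.46 m/s.
So the scatterer in a fluid is moving at 0.46 m/s toward the emitter.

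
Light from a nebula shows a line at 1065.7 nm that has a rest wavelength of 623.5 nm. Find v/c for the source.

λ'/λ₀ = 1.7092 > 1 (redshift), so the source is receding.
λ'/λ₀ = √((1 + β)/(1 − β)) for a receding source ⇒ β = (r² − 1)/(r² + 1) with r = λ'/λ₀.
β = (2.9214 − 1)/(2.9214 + 1) ≈ 0.490.

0.490c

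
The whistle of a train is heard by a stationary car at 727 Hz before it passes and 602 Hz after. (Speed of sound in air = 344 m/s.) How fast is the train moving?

32 m/s

f₁/f₂ = (v + v_s)/(v − v_s), so v_s = v · (f₁ − f₂)/(f₁ + f₂).
v_s = 344 × (727 − 602)/(727 + 602) = 344 × 125/1329 ≈ 32 m/s.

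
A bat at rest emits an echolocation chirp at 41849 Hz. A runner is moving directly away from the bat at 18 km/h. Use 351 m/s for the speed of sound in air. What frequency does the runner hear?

18 km/h = 5 m/s.
Moving observer, stationary source: f' = f · (v − v_o)/v.
f' = 41849 × (351 − 5)/351 = 41849 × 346/351 ≈ 41253 Hz.

41253 Hz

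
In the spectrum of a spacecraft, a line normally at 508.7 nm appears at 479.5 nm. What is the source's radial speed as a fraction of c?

λ'/λ₀ = 0.9426 < 1 (blueshift), so the source is approaching.
λ'/λ₀ = √((1 − β)/(1 + β)) for an approaching source ⇒ β = (1 − r²)/(1 + r²) with r = λ'/λ₀.
β = (1 − 0.8885)/(1 + 0.8885) ≈ 0.059.

0.059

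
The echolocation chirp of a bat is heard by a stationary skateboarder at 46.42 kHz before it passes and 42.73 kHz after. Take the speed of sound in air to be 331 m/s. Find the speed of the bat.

13.7 m/s

f₁/f₂ = (v + v_s)/(v − v_s), so v_s = v · (f₁ − f₂)/(f₁ + f₂).
v_s = 331 × (46.42 − 42.73)/(46.42 + 42.73) = 331 × 3.69/89.15 ≈ 13.7 m/s.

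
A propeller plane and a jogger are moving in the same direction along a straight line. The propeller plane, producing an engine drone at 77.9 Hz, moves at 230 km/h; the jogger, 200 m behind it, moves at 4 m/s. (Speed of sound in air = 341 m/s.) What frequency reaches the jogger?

230 km/h = 63.89 m/s.
The jogger is behind, so the propeller plane is moving away from it while the jogger is moving toward the propeller plane.
General Doppler shift: f' = f · (v + v_o)/(v + v_s).
f' = 77.9 × (341 + 4)/(341 + 63.89) = 77.9 × 345/404.89 ≈ 66 Hz.

66 Hz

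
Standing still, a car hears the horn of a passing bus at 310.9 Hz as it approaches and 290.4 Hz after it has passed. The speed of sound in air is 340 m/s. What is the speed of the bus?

11.6 m/s

f₁/f₂ = (v + v_s)/(v − v_s), so v_s = v · (f₁ − f₂)/(f₁ + f₂).
v_s = 340 × (310.9 − 290.4)/(310.9 + 290.4) = 340 × 20.5/601.3 ≈ 11.6 m/s.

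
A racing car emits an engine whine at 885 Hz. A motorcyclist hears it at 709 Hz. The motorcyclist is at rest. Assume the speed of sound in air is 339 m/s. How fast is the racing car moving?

f' < f, so the racing car is receding.
f' = f · v/(v + v_s) ⇒ v_s = v · |1 − f/f'|.
v_s = 339 × |1 − 885/709| = 339 × 0.2482 ≈ 84 m/s.

84 m/s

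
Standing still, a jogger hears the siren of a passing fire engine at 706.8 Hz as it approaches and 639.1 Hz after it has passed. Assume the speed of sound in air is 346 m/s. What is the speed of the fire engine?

17.4 m/s

f₁/f₂ = (v + v_s)/(v − v_s), so v_s = v · (f₁ − f₂)/(f₁ + f₂).
v_s = 346 × (706.8 − 639.1)/(706.8 + 639.1) = 346 × 67.7/1345.9 ≈ 17.4 m/s.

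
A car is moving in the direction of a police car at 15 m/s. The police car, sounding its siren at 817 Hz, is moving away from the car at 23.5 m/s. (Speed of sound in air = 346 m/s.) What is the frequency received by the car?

798 Hz

Both move, so f' = f · (v + v_o)/(v + v_s).
f' = 817 × (346 + 15)/(346 + 23.5) = 817 × 361/369.5 ≈ 798 Hz.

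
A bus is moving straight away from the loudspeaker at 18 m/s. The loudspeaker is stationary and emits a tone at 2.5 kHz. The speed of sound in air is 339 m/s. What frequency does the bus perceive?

Only the observer moves, away from the source, so f' = f · (v − v_o)/v.
f' = 2.5 × (339 − 18)/339 = 2.5 × 321/339 ≈ 2.37 kHz.

2.37 kHz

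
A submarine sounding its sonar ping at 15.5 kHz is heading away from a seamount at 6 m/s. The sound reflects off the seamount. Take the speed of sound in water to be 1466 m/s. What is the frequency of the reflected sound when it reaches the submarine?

The seamount receives the sound from a moving source: f₁ = f₀ · v/(v + v_e) = 15.5 × 1466/1472 ≈ 15.44 kHz.
On the return leg the submarine is a moving observer: f₂ = f₁ · (v − v_e)/v = 15.44 × 1460/1466 ≈ 15.37 kHz.
Equivalently f₂ = f₀ · (v − v_e)/(v + v_e).

15.37 kHz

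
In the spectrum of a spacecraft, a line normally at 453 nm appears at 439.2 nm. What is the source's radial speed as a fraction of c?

0.031

λ'/λ₀ = 0.9695 < 1 (blueshift), so the source is approaching.
λ'/λ₀ = √((1 − β)/(1 + β)) for an approaching source ⇒ β = (1 − r²)/(1 + r²) with r = λ'/λ₀.
β = (1 − 0.9400)/(1 + 0.9400) ≈ 0.031.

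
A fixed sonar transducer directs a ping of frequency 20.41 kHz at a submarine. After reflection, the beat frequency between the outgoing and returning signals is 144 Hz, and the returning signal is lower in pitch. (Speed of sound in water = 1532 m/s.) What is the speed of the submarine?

5.4 m/s

Double Doppler shift off a moving reflector: f₂ = f₀ · (v + u)/(v − u) (u > 0 toward emitter).
Returning signal is lower, so f₂ = f₀ − Δf = 20410 − 144 = 20266 Hz.
Rearranging, u = v · (f₂ − f₀)/(f₂ + f₀) = 1532 × -144/40676 ≈ -5.4 m/s.
So the submarine is moving at 5.4 m/s away from the emitter.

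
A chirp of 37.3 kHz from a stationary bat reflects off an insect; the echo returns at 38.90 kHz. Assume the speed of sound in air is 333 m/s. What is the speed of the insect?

7.0 m/s

Double Doppler shift off a moving reflector: f₂ = f₀ · (v + u)/(v − u) (u > 0 toward emitter).
Rearranging, u = v · (f₂ − f₀)/(f₂ + f₀) = 333 × 1.60/76.20 ≈ 7.0 m/s.
So the insect is moving at 7.0 m/s toward the emitter.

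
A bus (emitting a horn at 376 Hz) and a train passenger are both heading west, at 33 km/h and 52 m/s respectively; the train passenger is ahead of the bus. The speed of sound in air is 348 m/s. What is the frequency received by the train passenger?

328 Hz

33 km/h = 9.167 m/s.
The train passenger is ahead, so the bus is moving toward it while the train passenger is moving away from the bus.
Both move, so f' = f · (v − v_o)/(v − v_s).
f' = 376 × (348 − 52)/(348 − 9.167) = 376 × 296/338.83 ≈ 328 Hz.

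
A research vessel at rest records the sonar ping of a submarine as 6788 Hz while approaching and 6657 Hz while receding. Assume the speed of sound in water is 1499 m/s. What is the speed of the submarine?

f₁/f₂ = (v + v_s)/(v − v_s), so v_s = v · (f₁ − f₂)/(f₁ + f₂).
v_s = 1499 × (6788 − 6657)/(6788 + 6657) = 1499 × 131/13445 ≈ 14.6 m/s.

14.6 m/s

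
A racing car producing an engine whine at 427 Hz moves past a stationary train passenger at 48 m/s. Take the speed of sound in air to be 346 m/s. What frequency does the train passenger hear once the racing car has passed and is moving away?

Receding: f₂ = f · v/(v + v_s) = 427 × 346/394 ≈ 375 Hz.

375 Hz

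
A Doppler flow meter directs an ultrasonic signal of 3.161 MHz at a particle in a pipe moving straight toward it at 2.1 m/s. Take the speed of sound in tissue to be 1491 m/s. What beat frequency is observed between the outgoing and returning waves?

At the particle in a pipe (a moving observer), f₁ = f₀ · (v + u)/v = 3.161 × 1493.1/1491 ≈ 3.16545 MHz.
The reflection then acts as a moving source: f₂ = f₁ · v/(v − u) ≈ 3.16992 MHz.
Equivalently f₂ = f₀ · (v + u)/(v − u).
Beat frequency (with f₀ = 3161000 Hz): |f₂ − f₀| = 2u·f₀/(v − u) = 2 × 2.1 × 3161000/1488.9 ≈ 8917 Hz.

8917 Hz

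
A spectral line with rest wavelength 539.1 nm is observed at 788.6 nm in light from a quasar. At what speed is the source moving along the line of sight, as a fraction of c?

λ'/λ₀ = 1.4628 > 1 (redshift), so the source is receding.
λ'/λ₀ = √((1 + β)/(1 − β)) for a receding source ⇒ β = (r² − 1)/(r² + 1) with r = λ'/λ₀.
β = (2.1398 − 1)/(2.1398 + 1) ≈ 0.363.

0.363c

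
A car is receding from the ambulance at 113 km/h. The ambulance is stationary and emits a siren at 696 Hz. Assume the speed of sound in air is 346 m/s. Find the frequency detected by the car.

113 km/h = 31.39 m/s.
Only the observer moves, away from the source, so f' = f · (v − v_o)/v.
f' = 696 × (346 − 31.39)/346 = 696 × 314.61/346 ≈ 633 Hz.

633 Hz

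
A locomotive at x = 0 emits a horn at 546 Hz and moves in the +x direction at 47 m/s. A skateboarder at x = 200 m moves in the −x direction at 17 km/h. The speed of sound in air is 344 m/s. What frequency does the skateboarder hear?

17 km/h = 4.722 m/s.
The observer lies on the +x side, so the source is heading toward the observer and the observer is heading toward the source.
With source approaching and observer approaching, f' = f · (v + v_o)/(v − v_s).
f' = 546 × (344 + 4.722)/(344 − 47) = 546 × 348.72/297 ≈ 641 Hz.

641 Hz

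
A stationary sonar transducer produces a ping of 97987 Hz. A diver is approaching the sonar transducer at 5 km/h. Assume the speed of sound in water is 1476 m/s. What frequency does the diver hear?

5 km/h = 1.389 m/s.
Only the observer moves, toward the source, so f' = f · (v + v_o)/v.
f' = 97987 × (1476 + 1.389)/1476 = 97987 × 1477.4/1476 ≈ 98079 Hz.

98079 Hz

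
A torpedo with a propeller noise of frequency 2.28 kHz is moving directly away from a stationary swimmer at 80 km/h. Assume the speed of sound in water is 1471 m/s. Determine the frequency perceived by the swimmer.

80 km/h = 22.22 m/s.
Moving source, stationary observer: f' = f · v/(v + v_s) since the source is receding.
f' = 2.28 × 1471/(1471 + 22.22) = 2.28 × 1471/1493 ≈ 2.25 kHz.

2.25 kHz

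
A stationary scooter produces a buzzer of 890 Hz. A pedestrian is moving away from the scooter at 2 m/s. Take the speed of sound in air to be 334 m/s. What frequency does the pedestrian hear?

Only the observer moves, away from the source, so f' = f · (v − v_o)/v.
f' = 890 × (334 − 2)/334 = 890 × 332/334 ≈ 885 Hz.

885 Hz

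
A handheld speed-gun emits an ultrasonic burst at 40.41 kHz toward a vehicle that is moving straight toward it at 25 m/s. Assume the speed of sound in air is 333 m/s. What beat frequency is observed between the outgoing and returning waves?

At the vehicle (a moving observer), f₁ = f₀ · (v + u)/v = 40.41 × 358/333 ≈ 43.44 kHz.
The reflection then acts as a moving source: f₂ = f₁ · v/(v − u) ≈ 46.97 kHz.
Equivalently f₂ = f₀ · (v + u)/(v − u).
Beat frequency (with f₀ = 40410 Hz): |f₂ − f₀| = 2u·f₀/(v − u) = 2 × 25 × 40410/308 ≈ 6560 Hz.

6560 Hz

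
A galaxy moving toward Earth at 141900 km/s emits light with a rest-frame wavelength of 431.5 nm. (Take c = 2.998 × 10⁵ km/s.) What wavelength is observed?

β = v/c = 141900/299800 = 0.4733.
Relativistic Doppler for wavelength: λ' = λ₀ · √((1 − β)/(1 + β)).
λ' = 431.5 × √(0.5267/1.4733) = 431.5 × 0.59790 ≈ 258.0 nm.

258.0 nm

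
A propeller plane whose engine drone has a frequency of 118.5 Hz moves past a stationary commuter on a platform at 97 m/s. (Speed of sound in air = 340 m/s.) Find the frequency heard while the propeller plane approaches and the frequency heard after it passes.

166 Hz approaching; 92 Hz receding

Approaching: f₁ = f · v/(v − v_s) = 118.5 × 340/243 ≈ 166 Hz.
Receding: f₂ = f · v/(v + v_s) = 118.5 × 340/437 ≈ 92 Hz.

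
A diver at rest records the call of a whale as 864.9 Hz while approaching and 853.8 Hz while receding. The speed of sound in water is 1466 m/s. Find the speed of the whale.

f₁/f₂ = (v + v_s)/(v − v_s), so v_s = v · (f₁ − f₂)/(f₁ + f₂).
v_s = 1466 × (864.9 − 853.8)/(864.9 + 853.8) = 1466 × 11.1/1718.7 ≈ 9.5 m/s.

9.5 m/s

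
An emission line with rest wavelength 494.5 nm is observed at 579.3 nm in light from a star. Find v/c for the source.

λ'/λ₀ = 1.1715 > 1 (redshift), so the source is receding.
λ'/λ₀ = √((1 + β)/(1 − β)) for a receding source ⇒ β = (r² − 1)/(r² + 1) with r = λ'/λ₀.
β = (1.3724 − 1)/(1.3724 + 1) ≈ 0.157.

0.157c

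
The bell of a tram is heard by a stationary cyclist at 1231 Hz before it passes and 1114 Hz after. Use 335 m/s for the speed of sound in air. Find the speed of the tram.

16.7 m/s

f₁/f₂ = (v + v_s)/(v − v_s), so v_s = v · (f₁ − f₂)/(f₁ + f₂).
v_s = 335 × (1231 − 1114)/(1231 + 1114) = 335 × 117/2345 ≈ 16.7 m/s.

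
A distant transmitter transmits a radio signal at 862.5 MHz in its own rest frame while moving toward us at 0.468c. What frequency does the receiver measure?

1432.7 MHz

Relativistic Doppler for frequency: f' = f₀ · √((1 + β)/(1 − β)).
f' = 862.5 × √(1.4680/0.5320) = 862.5 × 1.66114 ≈ 1432.7 MHz.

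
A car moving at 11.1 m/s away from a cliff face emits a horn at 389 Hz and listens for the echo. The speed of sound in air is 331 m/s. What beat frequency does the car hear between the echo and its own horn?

25.2 Hz

The cliff face receives the sound from a moving source: f₁ = f₀ · v/(v + v_e) = 389 × 331/342.1 ≈ 376.4 Hz.
On the return leg the car is a moving observer: f₂ = f₁ · (v − v_e)/v = 376.4 × 319.9/331 ≈ 363.8 Hz.
Beat against the emitted tone: |f₂ − f₀| = 2v_e·f₀/(v + v_e) = 2 × 11.1 × 389/342.1 ≈ 25.2 Hz.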